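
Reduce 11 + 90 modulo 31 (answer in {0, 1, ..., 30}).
Reduce the summands first: 90 ≡ 28 (mod 31), so 11 + 90 ≡ 11 + 28 (mod 31). 11 + 28 = 39; 39 = 1·31 + 8, so (11 + 90) mod 31 = 8.

Final answer: 8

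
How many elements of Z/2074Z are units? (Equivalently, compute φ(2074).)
An element a ∈ Z/2074Z is a unit iff gcd(a, 2074) = 1, so the number of units is φ(2074). φ is multiplicative, with φ(p^e) = p^e − p^(e−1). Factorise 2074 = 2 · 17 · 61. Then
  φ(2074) = (2 − 1) · (17 − 1) · (61 − 1) = 1 · 16 · 60 = 960.

Final answer: Z/2074Z has φ(2074) = 960 units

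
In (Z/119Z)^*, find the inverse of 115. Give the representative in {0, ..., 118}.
Apply the extended Euclidean algorithm to (119, 115), tracking rows (r, s, t) with s·119 + t·115 = r. Each division r_prev = q·r_cur + r_new produces the new row as (previous row) − q·(current row):
  row A: (119, 1, 0)   [1·119 + 0·115 = 119]
  row B: (115, 0, 1)   [0·119 + 1·115 = 115]
  119 = 1·115 + 4   → row C = row A − 1·row B = (4, 1, −1)   [check: 1·119 − 1·115 = 4]
  115 = 28·4 + 3   → row D = row B − 28·row C = (3, −28, 29)   [check: −28·119 + 29·115 = 3]
  4 = 1·3 + 1   → row E = row C − 1·row D = (1, 29, −30)   [check: 29·119 − 30·115 = 1]
  3 = 3·1 + 0   → remainder 0, stop. gcd = 1 (last nonzero row E).
The gcd is 1, so 115 is invertible mod 119. The last nonzero row gives 29·119 − 30·115 = 1, so t = −30. So 115^(−1) ≡ −30 ≡ 89 (mod 119). Verify: 115 · 89 = 10235 ≡ 1 (mod 119). ✓

Final answer: 115^(−1) ≡ 89 (mod 119)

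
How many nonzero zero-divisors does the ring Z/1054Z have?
Z/1054Z has 573 nonzero zero-divisors

In Z/1054Z each nonzero element is either a unit (gcd with 1054 is 1) or a zero-divisor (gcd > 1). The number of units is φ(1054): factorise 1054 = 2 · 17 · 31, so φ(1054) = (2 − 1) · (17 − 1) · (31 − 1) = 1 · 16 · 30 = 480. The nonzero elements number 1054 − 1 = 1053. Hence the nonzero zero-divisors number 1053 − 480 = 573.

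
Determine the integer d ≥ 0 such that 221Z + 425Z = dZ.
In the PID Z, (a, b) is generated by gcd(a, b). Compute gcd(425, 221) with the extended Euclidean algorithm, tracking rows (r, s, t) with s·425 + t·221 = r:
  row A: (425, 1, 0)   [1·425 + 0·221 = 425]
  row B: (221, 0, 1)   [0·425 + 1·221 = 221]
  425 = 1·221 + 204   → row C = row A − 1·row B = (204, 1, −1)   [check: 1·425 − 1·221 = 204]
  221 = 1·204 + 17   → row D = row B − 1·row C = (17, −1, 2)   [check: −1·425 + 2·221 = 17]
  204 = 12·17 + 0   → remainder 0, stop. gcd = 17 (last nonzero row D).
So gcd(221, 425) = 17, with Bézout identity −1·425 + 2·221 = 17. Containment (⊇): the Bézout identity exhibits 17 as an element of (221, 425), giving (17) ⊆ (221, 425). Containment (⊆): since 17 | 221 and 17 | 425 (221 = 17·13, 425 = 17·25), every Z-linear combination of 221 and 425 is divisible by 17, so (221, 425) ⊆ (17). Therefore (221, 425) = (17), d = 17.

Final answer: (221, 425) = (17); d = 17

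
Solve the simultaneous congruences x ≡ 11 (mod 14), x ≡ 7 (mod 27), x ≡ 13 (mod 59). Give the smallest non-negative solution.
x ≡ 18421 (mod 22302); the representative in [0, 22302) is 18421

The moduli 14, 27, 59 are pairwise coprime, so by the CRT there is a unique solution mod 14·27·59 = 22302.
Solve by successive substitution. Start with x ≡ 11 (mod 14).
  Combine with x ≡ 7 (mod 27): write x = 11 + 14·t and require 11 + 14·t ≡ 7 (mod 27), i.e. 14·t ≡ 7 − 11 ≡ 23 (mod 27). Since 14^(−1) ≡ 2 (mod 27), t ≡ 2·23 ≡ 19 (mod 27). So x ≡ 11 + 14·19 = 277 (mod 378).
  Combine with x ≡ 13 (mod 59): write x = 277 + 378·t and require 277 + 378·t ≡ 13 (mod 59), i.e. 378·t ≡ 13 − 277 ≡ 31 (mod 59). Since 378^(−1) ≡ 32 (mod 59) (378 ≡ 24 (mod 59)), t ≡ 32·31 ≡ 48 (mod 59). So x ≡ 277 + 378·48 = 18421 (mod 22302).
Unique solution in [0, 22302): x = 18421.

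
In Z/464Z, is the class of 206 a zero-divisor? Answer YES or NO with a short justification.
YES

gcd(206, 464) = 2 > 1, so 206 is not a unit in Z/464Z. In Z/nZ every nonzero non-unit is a zero-divisor: explicitly, take b = 464/gcd = 232 ≠ 0 (mod 464); then 206·232 = 47792 = 103·464, i.e. 206·232 ≡ 0 (mod 464). So 206 is a zero-divisor.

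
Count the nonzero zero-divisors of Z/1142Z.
In Z/1142Z each nonzero element is either a unit (gcd with 1142 is 1) or a zero-divisor (gcd > 1). The number of units is φ(1142): factorise 1142 = 2 · 571, so φ(1142) = (2 − 1) · (571 − 1) = 1 · 570 = 570. The nonzero elements number 1142 − 1 = 1141. Hence the nonzero zero-divisors number 1141 − 570 = 571.

Final answer: Z/1142Z has 571 nonzero zero-divisors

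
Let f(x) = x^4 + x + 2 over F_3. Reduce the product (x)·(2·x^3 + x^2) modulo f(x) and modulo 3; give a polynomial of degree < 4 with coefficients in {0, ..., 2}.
Multiply as integer polynomials: a · b = 2·x^4 + x^3. Reducing coefficients mod 3: a · b ≡ 2·x^4 + x^3. Now divide by f(x) = x^4 + x + 2 in F_3[x], eliminating the leading term at each step:
  leading term 2·x^4: subtract (2)·f(x) = 2·x^4 + 2·x + 1, leaving x^3 + x + 2 (coefficients mod 3)
The degree is now < 4, so this is the remainder. Hence a · b ≡ x^3 + x + 2 in F_3[x]/(f).

Final answer: a · b ≡ x^3 + x + 2 (mod f(x))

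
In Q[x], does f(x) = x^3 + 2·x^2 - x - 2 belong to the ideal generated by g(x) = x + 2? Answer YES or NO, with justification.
In Q[x] the ideal (g) consists of all multiples of g, so f ∈ (g) iff g | f, i.e. iff the remainder of f on division by g is 0. Divide f by g (g is monic, so eliminate the leading term of the running remainder at each step):
  leading term x^3: subtract (x^2)·g(x) = x^3 + 2·x^2, leaving -x - 2
  leading term -x: subtract (-1)·g(x) = -x - 2, leaving 0
The remainder is 0, so f(x) = g(x) · h(x) with h(x) = x^2 - 1. Hence g | f, i.e. f ∈ (g).

Final answer: YES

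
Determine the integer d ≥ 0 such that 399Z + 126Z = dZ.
In the PID Z, (a, b) is generated by gcd(a, b). Compute gcd(399, 126) with the extended Euclidean algorithm, tracking rows (r, s, t) with s·399 + t·126 = r:
  row A: (399, 1, 0)   [1·399 + 0·126 = 399]
  row B: (126, 0, 1)   [0·399 + 1·126 = 126]
  399 = 3·126 + 21   → row C = row A − 3·row B = (21, 1, −3)   [check: 1·399 − 3·126 = 21]
  126 = 6·21 + 0   → remainder 0, stop. gcd = 21 (last nonzero row C).
So gcd(399, 126) = 21, with Bézout identity 1·399 − 3·126 = 21. Containment (⊇): the Bézout identity exhibits 21 as an element of (399, 126), giving (21) ⊆ (399, 126). Containment (⊆): since 21 | 399 and 21 | 126 (399 = 21·19, 126 = 21·6), every Z-linear combination of 399 and 126 is divisible by 21, so (399, 126) ⊆ (21). Therefore (399, 126) = (21), d = 21.

Final answer: (399, 126) = (21); d = 21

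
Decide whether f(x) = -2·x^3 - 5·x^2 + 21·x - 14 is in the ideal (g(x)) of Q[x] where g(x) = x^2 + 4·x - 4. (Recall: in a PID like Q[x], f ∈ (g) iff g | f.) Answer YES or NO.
In Q[x] the ideal (g) consists of all multiples of g, so f ∈ (g) iff g | f, i.e. iff the remainder of f on division by g is 0. Divide f by g (g is monic, so eliminate the leading term of the running remainder at each step):
  leading term -2·x^3: subtract (-2·x)·g(x) = -2·x^3 - 8·x^2 + 8·x, leaving 3·x^2 + 13·x - 14
  leading term 3·x^2: subtract (3)·g(x) = 3·x^2 + 12·x - 12, leaving x - 2
The remainder r(x) = x - 2 ≠ 0 (and deg r < deg g), so g ∤ f, i.e. f ∉ (g).

Final answer: NO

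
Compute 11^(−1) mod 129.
11^(−1) ≡ 47 (mod 129)

Apply the extended Euclidean algorithm to (129, 11), tracking rows (r, s, t) with s·129 + t·11 = r. Each division r_prev = q·r_cur + r_new produces the new row as (previous row) − q·(current row):
  row A: (129, 1, 0)   [1·129 + 0·11 = 129]
  row B: (11, 0, 1)   [0·129 + 1·11 = 11]
  129 = 11·11 + 8   → row C = row A − 11·row B = (8, 1, −11)   [check: 1·129 − 11·11 = 8]
  11 = 1·8 + 3   → row D = row B − 1·row C = (3, −1, 12)   [check: −1·129 + 12·11 = 3]
  8 = 2·3 + 2   → row E = row C − 2·row D = (2, 3, −35)   [check: 3·129 − 35·11 = 2]
  3 = 1·2 + 1   → row F = row D − 1·row E = (1, −4, 47)   [check: −4·129 + 47·11 = 1]
  2 = 2·1 + 0   → remainder 0, stop. gcd = 1 (last nonzero row F).
The gcd is 1, so 11 is invertible mod 129. The last nonzero row gives −4·129 + 47·11 = 1, so t = 47. So 11^(−1) ≡ 47 (mod 129). Verify: 11 · 47 = 517 ≡ 1 (mod 129). ✓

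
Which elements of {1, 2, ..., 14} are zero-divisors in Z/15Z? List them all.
An element a ∈ Z/15Z (with a ≠ 0) is a zero-divisor iff gcd(a, 15) > 1 (because a is a unit precisely when gcd(a, n) = 1, and in Z/nZ every nonzero, non-unit element is a zero-divisor). Scan a = 1, ..., 14 and keep those with gcd(a, 15) > 1:
  gcd(3, 15) = 3, gcd(5, 15) = 5, gcd(6, 15) = 3, gcd(9, 15) = 3, gcd(10, 15) = 5, gcd(12, 15) = 3.
All other a ∈ {1, ..., 14} have gcd(a, 15) = 1 and are units. So the nonzero zero-divisors are exactly the 6 values of a appearing in this scan.

Final answer: nonzero zero-divisors of Z/15Z = {3, 5, 6, 9, 10, 12}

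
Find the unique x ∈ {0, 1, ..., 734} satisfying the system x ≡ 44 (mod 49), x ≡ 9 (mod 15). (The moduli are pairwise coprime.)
x ≡ 534 (mod 735); the representative in [0, 735) is 534

The moduli 49, 15 are pairwise coprime, so by the CRT there is a unique solution mod 49·15 = 735.
Solve by successive substitution. Start with x ≡ 44 (mod 49).
  Combine with x ≡ 9 (mod 15): write x = 44 + 49·t and require 44 + 49·t ≡ 9 (mod 15), i.e. 49·t ≡ 9 − 44 ≡ 10 (mod 15). Since 49^(−1) ≡ 4 (mod 15) (49 ≡ 4 (mod 15)), t ≡ 4·10 ≡ 10 (mod 15). So x ≡ 44 + 49·10 = 534 (mod 735).
Unique solution in [0, 735): x = 534.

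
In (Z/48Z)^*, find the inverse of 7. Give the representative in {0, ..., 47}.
7^(−1) ≡ 7 (mod 48)

Apply the extended Euclidean algorithm to (48, 7), tracking rows (r, s, t) with s·48 + t·7 = r. Each division r_prev = q·r_cur + r_new produces the new row as (previous row) − q·(current row):
  row A: (48, 1, 0)   [1·48 + 0·7 = 48]
  row B: (7, 0, 1)   [0·48 + 1·7 = 7]
  48 = 6·7 + 6   → row C = row A − 6·row B = (6, 1, −6)   [check: 1·48 − 6·7 = 6]
  7 = 1·6 + 1   → row D = row B − 1·row C = (1, −1, 7)   [check: −1·48 + 7·7 = 1]
  6 = 6·1 + 0   → remainder 0, stop. gcd = 1 (last nonzero row D).
The gcd is 1, so 7 is invertible mod 48. The last nonzero row gives −1·48 + 7·7 = 1, so t = 7. So 7^(−1) ≡ 7 (mod 48). Verify: 7 · 7 = 49 ≡ 1 (mod 48). ✓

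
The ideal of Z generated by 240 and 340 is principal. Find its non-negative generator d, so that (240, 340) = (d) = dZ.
In the PID Z, (a, b) is generated by gcd(a, b). Compute gcd(340, 240) with the extended Euclidean algorithm, tracking rows (r, s, t) with s·340 + t·240 = r:
  row A: (340, 1, 0)   [1·340 + 0·240 = 340]
  row B: (240, 0, 1)   [0·340 + 1·240 = 240]
  340 = 1·240 + 100   → row C = row A − 1·row B = (100, 1, −1)   [check: 1·340 − 1·240 = 100]
  240 = 2·100 + 40   → row D = row B − 2·row C = (40, −2, 3)   [check: −2·340 + 3·240 = 40]
  100 = 2·40 + 20   → row E = row C − 2·row D = (20, 5, −7)   [check: 5·340 − 7·240 = 20]
  40 = 2·20 + 0   → remainder 0, stop. gcd = 20 (last nonzero row E).
So gcd(240, 340) = 20, with Bézout identity 5·340 − 7·240 = 20. Containment (⊇): the Bézout identity exhibits 20 as an element of (240, 340), giving (20) ⊆ (240, 340). Containment (⊆): since 20 | 240 and 20 | 340 (240 = 20·12, 340 = 20·17), every Z-linear combination of 240 and 340 is divisible by 20, so (240, 340) ⊆ (20). Therefore (240, 340) = (20), d = 20.

Final answer: (240, 340) = (20); d = 20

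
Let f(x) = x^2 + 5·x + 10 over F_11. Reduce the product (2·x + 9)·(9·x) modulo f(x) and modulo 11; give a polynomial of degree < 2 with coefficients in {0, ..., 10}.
a · b ≡ 2·x + 7 (mod f(x))

Multiply as integer polynomials: a · b = 18·x^2 + 81·x. Reducing coefficients mod 11: a · b ≡ 7·x^2 + 4·x. Now divide by f(x) = x^2 + 5·x + 10 in F_11[x], eliminating the leading term at each step:
  leading term 7·x^2: subtract (7)·f(x) = 7·x^2 + 2·x + 4, leaving 2·x + 7 (coefficients mod 11)
The degree is now < 2, so this is the remainder. Hence a · b ≡ 2·x + 7 in F_11[x]/(f).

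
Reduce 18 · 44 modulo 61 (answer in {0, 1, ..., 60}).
60

Both factors are already reduced mod 61. 18 · 44 = 792. Dividing by 61: 792 = 12·61 + 60. So (18 · 44) mod 61 = 60.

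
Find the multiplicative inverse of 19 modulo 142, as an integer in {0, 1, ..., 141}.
Apply the extended Euclidean algorithm to (142, 19), tracking rows (r, s, t) with s·142 + t·19 = r. Each division r_prev = q·r_cur + r_new produces the new row as (previous row) − q·(current row):
  row A: (142, 1, 0)   [1·142 + 0·19 = 142]
  row B: (19, 0, 1)   [0·142 + 1·19 = 19]
  142 = 7·19 + 9   → row C = row A − 7·row B = (9, 1, −7)   [check: 1·142 − 7·19 = 9]
  19 = 2·9 + 1   → row D = row B − 2·row C = (1, −2, 15)   [check: −2·142 + 15·19 = 1]
  9 = 9·1 + 0   → remainder 0, stop. gcd = 1 (last nonzero row D).
The gcd is 1, so 19 is invertible mod 142. The last nonzero row gives −2·142 + 15·19 = 1, so t = 15. So 19^(−1) ≡ 15 (mod 142). Verify: 19 · 15 = 285 ≡ 1 (mod 142). ✓

Final answer: 19^(−1) ≡ 15 (mod 142)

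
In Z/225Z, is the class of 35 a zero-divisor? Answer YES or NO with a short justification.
gcd(35, 225) = 5 > 1, so 35 is not a unit in Z/225Z. In Z/nZ every nonzero non-unit is a zero-divisor: explicitly, take b = 225/gcd = 45 ≠ 0 (mod 225); then 35·45 = 1575 = 7·225, i.e. 35·45 ≡ 0 (mod 225). So 35 is a zero-divisor.

Final answer: YES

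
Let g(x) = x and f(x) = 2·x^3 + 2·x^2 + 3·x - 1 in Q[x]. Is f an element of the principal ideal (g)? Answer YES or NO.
NO

In Q[x] the ideal (g) consists of all multiples of g, so f ∈ (g) iff g | f, i.e. iff the remainder of f on division by g is 0. Divide f by g (g is monic, so eliminate the leading term of the running remainder at each step):
  leading term 2·x^3: subtract (2·x^2)·g(x) = 2·x^3, leaving 2·x^2 + 3·x - 1
  leading term 2·x^2: subtract (2·x)·g(x) = 2·x^2, leaving 3·x - 1
  leading term 3·x: subtract (3)·g(x) = 3·x, leaving -1
The remainder r(x) = -1 ≠ 0 (and deg r < deg g), so g ∤ f, i.e. f ∉ (g).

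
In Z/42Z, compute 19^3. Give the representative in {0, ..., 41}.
Use repeated squaring. Binary(3) = 11. Walk through the bits of the exponent 3 left-to-right: at each bit after the leading one, square the running value, then multiply by 19 if the bit is 1 (always reducing mod 42):
  bit 1 = 1 (leading): start with 19.
  bit 2 = 1: square 19^2 = 361 ≡ 25; bit is 1, so multiply 25·19 = 475 ≡ 13 (mod 42).
Final value: 19^3 ≡ 13 (mod 42).

Final answer: 13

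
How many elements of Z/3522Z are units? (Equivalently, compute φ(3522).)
Z/3522Z has φ(3522) = 1172 units

An element a ∈ Z/3522Z is a unit iff gcd(a, 3522) = 1, so the number of units is φ(3522). φ is multiplicative, with φ(p^e) = p^e − p^(e−1). Factorise 3522 = 2 · 3 · 587. Then
  φ(3522) = (2 − 1) · (3 − 1) · (587 − 1) = 1 · 2 · 586 = 1172.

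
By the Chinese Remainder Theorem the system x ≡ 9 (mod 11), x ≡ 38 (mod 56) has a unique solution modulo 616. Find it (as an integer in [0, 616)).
The moduli 11, 56 are pairwise coprime, so by the CRT there is a unique solution mod 11·56 = 616.
Solve by successive substitution. Start with x ≡ 9 (mod 11).
  Combine with x ≡ 38 (mod 56): write x = 9 + 11·t and require 9 + 11·t ≡ 38 (mod 56), i.e. 11·t ≡ 38 − 9 ≡ 29 (mod 56). Since 11^(−1) ≡ 51 (mod 56), t ≡ 51·29 ≡ 23 (mod 56). So x ≡ 9 + 11·23 = 262 (mod 616).
Unique solution in [0, 616): x = 262.

Final answer: x ≡ 262 (mod 616); the representative in [0, 616) is 262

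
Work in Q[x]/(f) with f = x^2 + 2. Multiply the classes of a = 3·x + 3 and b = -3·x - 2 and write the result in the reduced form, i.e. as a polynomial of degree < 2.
First multiply in Q[x] without reducing: a · b = -9·x^2 - 15·x - 6. Now divide by f(x) = x^2 + 2, eliminating the leading term at each step:
  leading term -9·x^2: subtract (-9)·f(x) = -9·x^2 - 18, leaving 12 - 15·x
The degree is now < 2, so this is the remainder. Hence a · b ≡ 12 - 15·x in Q[x]/(f).

Final answer: a · b ≡ 12 - 15·x (mod f(x))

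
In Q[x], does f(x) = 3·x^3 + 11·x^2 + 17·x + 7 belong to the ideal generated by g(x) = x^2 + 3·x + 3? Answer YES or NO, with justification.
In Q[x] the ideal (g) consists of all multiples of g, so f ∈ (g) iff g | f, i.e. iff the remainder of f on division by g is 0. Divide f by g (g is monic, so eliminate the leading term of the running remainder at each step):
  leading term 3·x^3: subtract (3·x)·g(x) = 3·x^3 + 9·x^2 + 9·x, leaving 2·x^2 + 8·x + 7
  leading term 2·x^2: subtract (2)·g(x) = 2·x^2 + 6·x + 6, leaving 2·x + 1
The remainder r(x) = 2·x + 1 ≠ 0 (and deg r < deg g), so g ∤ f, i.e. f ∉ (g).

Final answer: NO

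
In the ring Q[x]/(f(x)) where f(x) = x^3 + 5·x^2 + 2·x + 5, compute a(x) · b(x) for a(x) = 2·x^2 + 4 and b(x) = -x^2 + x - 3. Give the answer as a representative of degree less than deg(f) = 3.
a · b ≡ -66·x^2 - 10·x - 72 (mod f(x))

First multiply in Q[x] without reducing: a · b = -2·x^4 + 2·x^3 - 10·x^2 + 4·x - 12. Now divide by f(x) = x^3 + 5·x^2 + 2·x + 5, eliminating the leading term at each step:
  leading term -2·x^4: subtract (-2·x)·f(x) = -2·x^4 - 10·x^3 - 4·x^2 - 10·x, leaving 12·x^3 - 6·x^2 + 14·x - 12
  leading term 12·x^3: subtract (12)·f(x) = 12·x^3 + 60·x^2 + 24·x + 60, leaving -66·x^2 - 10·x - 72
The degree is now < 3, so this is the remainder. Hence a · b ≡ -66·x^2 - 10·x - 72 in Q[x]/(f).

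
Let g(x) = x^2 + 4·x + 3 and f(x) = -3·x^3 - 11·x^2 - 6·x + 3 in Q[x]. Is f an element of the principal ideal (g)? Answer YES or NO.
In Q[x] the ideal (g) consists of all multiples of g, so f ∈ (g) iff g | f, i.e. iff the remainder of f on division by g is 0. Divide f by g (g is monic, so eliminate the leading term of the running remainder at each step):
  leading term -3·x^3: subtract (-3·x)·g(x) = -3·x^3 - 12·x^2 - 9·x, leaving x^2 + 3·x + 3
  leading term x^2: subtract (1)·g(x) = x^2 + 4·x + 3, leaving -x
The remainder r(x) = -x ≠ 0 (and deg r < deg g), so g ∤ f, i.e. f ∉ (g).

Final answer: NO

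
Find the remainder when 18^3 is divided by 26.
8

Use repeated squaring. Binary(3) = 11. Walk through the bits of the exponent 3 left-to-right: at each bit after the leading one, square the running value, then multiply by 18 if the bit is 1 (always reducing mod 26):
  bit 1 = 1 (leading): start with 18.
  bit 2 = 1: square 18^2 = 324 ≡ 12; bit is 1, so multiply 12·18 = 216 ≡ 8 (mod 26).
Final value: 18^3 ≡ 8 (mod 26).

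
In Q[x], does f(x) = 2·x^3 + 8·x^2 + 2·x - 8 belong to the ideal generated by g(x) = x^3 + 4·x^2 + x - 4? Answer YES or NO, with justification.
YES

In Q[x] the ideal (g) consists of all multiples of g, so f ∈ (g) iff g | f, i.e. iff the remainder of f on division by g is 0. Divide f by g (g is monic, so eliminate the leading term of the running remainder at each step):
  leading term 2·x^3: subtract (2)·g(x) = 2·x^3 + 8·x^2 + 2·x - 8, leaving 0
The remainder is 0, so f(x) = g(x) · h(x) with h(x) = 2. Hence g | f, i.e. f ∈ (g).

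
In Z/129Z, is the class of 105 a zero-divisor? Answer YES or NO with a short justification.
gcd(105, 129) = 3 > 1, so 105 is not a unit in Z/129Z. In Z/nZ every nonzero non-unit is a zero-divisor: explicitly, take b = 129/gcd = 43 ≠ 0 (mod 129); then 105·43 = 4515 = 35·129, i.e. 105·43 ≡ 0 (mod 129). So 105 is a zero-divisor.

Final answer: YES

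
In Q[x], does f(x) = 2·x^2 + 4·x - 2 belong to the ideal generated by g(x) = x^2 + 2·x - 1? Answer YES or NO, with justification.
In Q[x] the ideal (g) consists of all multiples of g, so f ∈ (g) iff g | f, i.e. iff the remainder of f on division by g is 0. Divide f by g (g is monic, so eliminate the leading term of the running remainder at each step):
  leading term 2·x^2: subtract (2)·g(x) = 2·x^2 + 4·x - 2, leaving 0
The remainder is 0, so f(x) = g(x) · h(x) with h(x) = 2. Hence g | f, i.e. f ∈ (g).

Final answer: YES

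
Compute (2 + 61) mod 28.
Reduce the summands first: 61 ≡ 5 (mod 28), so 2 + 61 ≡ 2 + 5 (mod 28). 2 + 5 = 7; 7 = 0·28 + 7, so (2 + 61) mod 28 = 7.

Final answer: 7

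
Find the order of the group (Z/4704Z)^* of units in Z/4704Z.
(Z/4704Z)^* consists of the classes a with gcd(a, 4704) = 1, so its order is φ(4704). φ is multiplicative, with φ(p^e) = p^e − p^(e−1). Factorise 4704 = 2^5 · 3 · 7^2. Then
  φ(4704) = (2^5 − 2^4) · (3 − 1) · (7^2 − 7^1) = 16 · 2 · 42 = 1344.
Thus |(Z/4704Z)^*| = 1344.

Final answer: |(Z/4704Z)^*| = 1344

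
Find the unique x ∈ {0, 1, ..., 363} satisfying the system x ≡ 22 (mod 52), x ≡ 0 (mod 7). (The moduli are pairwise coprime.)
The moduli 52, 7 are pairwise coprime, so by the CRT there is a unique solution mod 52·7 = 364.
Solve by successive substitution. Start with x ≡ 22 (mod 52).
  Combine with x ≡ 0 (mod 7): write x = 22 + 52·t and require 22 + 52·t ≡ 0 (mod 7), i.e. 52·t ≡ 0 − 22 ≡ 6 (mod 7). Since 52^(−1) ≡ 5 (mod 7) (52 ≡ 3 (mod 7)), t ≡ 5·6 ≡ 2 (mod 7). So x ≡ 22 + 52·2 = 126 (mod 364).
Unique solution in [0, 364): x = 126.

Final answer: x ≡ 126 (mod 364); the representative in [0, 364) is 126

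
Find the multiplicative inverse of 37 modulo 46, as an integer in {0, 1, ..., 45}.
Apply the extended Euclidean algorithm to (46, 37), tracking rows (r, s, t) with s·46 + t·37 = r. Each division r_prev = q·r_cur + r_new produces the new row as (previous row) − q·(current row):
  row A: (46, 1, 0)   [1·46 + 0·37 = 46]
  row B: (37, 0, 1)   [0·46 + 1·37 = 37]
  46 = 1·37 + 9   → row C = row A − 1·row B = (9, 1, −1)   [check: 1·46 − 1·37 = 9]
  37 = 4·9 + 1   → row D = row B − 4·row C = (1, −4, 5)   [check: −4·46 + 5·37 = 1]
  9 = 9·1 + 0   → remainder 0, stop. gcd = 1 (last nonzero row D).
The gcd is 1, so 37 is invertible mod 46. The last nonzero row gives −4·46 + 5·37 = 1, so t = 5. So 37^(−1) ≡ 5 (mod 46). Verify: 37 · 5 = 185 ≡ 1 (mod 46). ✓

Final answer: 37^(−1) ≡ 5 (mod 46)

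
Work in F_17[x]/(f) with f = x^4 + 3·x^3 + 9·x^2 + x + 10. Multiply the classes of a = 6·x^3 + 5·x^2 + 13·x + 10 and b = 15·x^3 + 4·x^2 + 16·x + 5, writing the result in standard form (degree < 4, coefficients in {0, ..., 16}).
a · b ≡ 2·x^3 + 13·x^2 + 12 (mod f(x))

Multiply as integer polynomials: a · b = 90·x^6 + 99·x^5 + 311·x^4 + 312·x^3 + 273·x^2 + 225·x + 50. Reducing coefficients mod 17: a · b ≡ 5·x^6 + 14·x^5 + 5·x^4 + 6·x^3 + x^2 + 4·x + 16. Now divide by f(x) = x^4 + 3·x^3 + 9·x^2 + x + 10 in F_17[x], eliminating the leading term at each step:
  leading term 5·x^6: subtract (5·x^2)·f(x) = 5·x^6 + 15·x^5 + 11·x^4 + 5·x^3 + 16·x^2, leaving 16·x^5 + 11·x^4 + x^3 + 2·x^2 + 4·x + 16 (coefficients mod 17)
  leading term 16·x^5: subtract (16·x)·f(x) = 16·x^5 + 14·x^4 + 8·x^3 + 16·x^2 + 7·x, leaving 14·x^4 + 10·x^3 + 3·x^2 + 14·x + 16 (coefficients mod 17)
  leading term 14·x^4: subtract (14)·f(x) = 14·x^4 + 8·x^3 + 7·x^2 + 14·x + 4, leaving 2·x^3 + 13·x^2 + 12 (coefficients mod 17)
The degree is now < 4, so this is the remainder. Hence a · b ≡ 2·x^3 + 13·x^2 + 12 in F_17[x]/(f).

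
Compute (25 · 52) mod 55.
35

Both factors are already reduced mod 55. 25 · 52 = 1300. Dividing by 55: 1300 = 23·55 + 35. So (25 · 52) mod 55 = 35.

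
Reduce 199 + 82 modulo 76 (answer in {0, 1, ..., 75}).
53

Reduce the summands first: 199 ≡ 47, 82 ≡ 6 (mod 76), so 199 + 82 ≡ 47 + 6 (mod 76). 47 + 6 = 53; 53 = 0·76 + 53, so (199 + 82) mod 76 = 53.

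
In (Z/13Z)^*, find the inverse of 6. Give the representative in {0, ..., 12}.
6^(−1) ≡ 11 (mod 13)

Apply the extended Euclidean algorithm to (13, 6), tracking rows (r, s, t) with s·13 + t·6 = r. Each division r_prev = q·r_cur + r_new produces the new row as (previous row) − q·(current row):
  row A: (13, 1, 0)   [1·13 + 0·6 = 13]
  row B: (6, 0, 1)   [0·13 + 1·6 = 6]
  13 = 2·6 + 1   → row C = row A − 2·row B = (1, 1, −2)   [check: 1·13 − 2·6 = 1]
  6 = 6·1 + 0   → remainder 0, stop. gcd = 1 (last nonzero row C).
The gcd is 1, so 6 is invertible mod 13. The last nonzero row gives 1·13 − 2·6 = 1, so t = −2. So 6^(−1) ≡ −2 ≡ 11 (mod 13). Verify: 6 · 11 = 66 ≡ 1 (mod 13). ✓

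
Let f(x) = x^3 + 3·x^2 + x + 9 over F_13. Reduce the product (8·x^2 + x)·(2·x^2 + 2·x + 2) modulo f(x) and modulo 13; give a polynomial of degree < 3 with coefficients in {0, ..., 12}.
a · b ≡ x^2 + 5·x + 10 (mod f(x))

Multiply as integer polynomials: a · b = 16·x^4 + 18·x^3 + 18·x^2 + 2·x. Reducing coefficients mod 13: a · b ≡ 3·x^4 + 5·x^3 + 5·x^2 + 2·x. Now divide by f(x) = x^3 + 3·x^2 + x + 9 in F_13[x], eliminating the leading term at each step:
  leading term 3·x^4: subtract (3·x)·f(x) = 3·x^4 + 9·x^3 + 3·x^2 + x, leaving 9·x^3 + 2·x^2 + x (coefficients mod 13)
  leading term 9·x^3: subtract (9)·f(x) = 9·x^3 + x^2 + 9·x + 3, leaving x^2 + 5·x + 10 (coefficients mod 13)
The degree is now < 3, so this is the remainder. Hence a · b ≡ x^2 + 5·x + 10 in F_13[x]/(f).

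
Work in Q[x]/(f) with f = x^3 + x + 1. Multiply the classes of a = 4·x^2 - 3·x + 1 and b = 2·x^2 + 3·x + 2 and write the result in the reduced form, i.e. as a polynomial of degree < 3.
First multiply in Q[x] without reducing: a · b = 8·x^4 + 6·x^3 + x^2 - 3·x + 2. Now divide by f(x) = x^3 + x + 1, eliminating the leading term at each step:
  leading term 8·x^4: subtract (8·x)·f(x) = 8·x^4 + 8·x^2 + 8·x, leaving 6·x^3 - 7·x^2 - 11·x + 2
  leading term 6·x^3: subtract (6)·f(x) = 6·x^3 + 6·x + 6, leaving -7·x^2 - 17·x - 4
The degree is now < 3, so this is the remainder. Hence a · b ≡ -7·x^2 - 17·x - 4 in Q[x]/(f).

Final answer: a · b ≡ -7·x^2 - 17·x - 4 (mod f(x))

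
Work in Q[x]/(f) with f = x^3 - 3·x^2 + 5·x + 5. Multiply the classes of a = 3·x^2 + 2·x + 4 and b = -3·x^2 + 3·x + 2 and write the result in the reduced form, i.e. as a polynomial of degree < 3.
First multiply in Q[x] without reducing: a · b = -9·x^4 + 3·x^3 + 16·x + 8. Now divide by f(x) = x^3 - 3·x^2 + 5·x + 5, eliminating the leading term at each step:
  leading term -9·x^4: subtract (-9·x)·f(x) = -9·x^4 + 27·x^3 - 45·x^2 - 45·x, leaving -24·x^3 + 45·x^2 + 61·x + 8
  leading term -24·x^3: subtract (-24)·f(x) = -24·x^3 + 72·x^2 - 120·x - 120, leaving -27·x^2 + 181·x + 128
The degree is now < 3, so this is the remainder. Hence a · b ≡ -27·x^2 + 181·x + 128 in Q[x]/(f).

Final answer: a · b ≡ -27·x^2 + 181·x + 128 (mod f(x))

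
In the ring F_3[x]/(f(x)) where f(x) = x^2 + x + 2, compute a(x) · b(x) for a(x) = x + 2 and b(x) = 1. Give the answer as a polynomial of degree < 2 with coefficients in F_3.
a · b ≡ x + 2 (mod f(x))

Multiply as integer polynomials: a · b = x + 2. Reducing coefficients mod 3: a · b ≡ x + 2. This already has degree < 2, so no reduction by f is needed. Hence a · b ≡ x + 2 in F_3[x]/(f).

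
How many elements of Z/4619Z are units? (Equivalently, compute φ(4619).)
An element a ∈ Z/4619Z is a unit iff gcd(a, 4619) = 1, so the number of units is φ(4619). φ is multiplicative, with φ(p^e) = p^e − p^(e−1). Factorise 4619 = 31 · 149. Then
  φ(4619) = (31 − 1) · (149 − 1) = 30 · 148 = 4440.

Final answer: Z/4619Z has φ(4619) = 4440 units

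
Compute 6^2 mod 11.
Use repeated squaring. Binary(2) = 10. Walk through the bits of the exponent 2 left-to-right: at each bit after the leading one, square the running value, then multiply by 6 if the bit is 1 (always reducing mod 11):
  bit 1 = 1 (leading): start with 6.
  bit 2 = 0: square 6^2 = 36 ≡ 3 (mod 11).
Final value: 6^2 ≡ 3 (mod 11).

Final answer: 3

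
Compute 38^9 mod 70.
Use repeated squaring. Binary(9) = 1001. Walk through the bits of the exponent 9 left-to-right: at each bit after the leading one, square the running value, then multiply by 38 if the bit is 1 (always reducing mod 70):
  bit 1 = 1 (leading): start with 38.
  bit 2 = 0: square 38^2 = 1444 ≡ 44 (mod 70).
  bit 3 = 0: square 44^2 = 1936 ≡ 46 (mod 70).
  bit 4 = 1: square 46^2 = 2116 ≡ 16; bit is 1, so multiply 16·38 = 608 ≡ 48 (mod 70).
Final value: 38^9 ≡ 48 (mod 70).

Final answer: 48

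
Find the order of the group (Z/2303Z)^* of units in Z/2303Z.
|(Z/2303Z)^*| = 1932

(Z/2303Z)^* consists of the classes a with gcd(a, 2303) = 1, so its order is φ(2303). φ is multiplicative, with φ(p^e) = p^e − p^(e−1). Factorise 2303 = 7^2 · 47. Then
  φ(2303) = (7^2 − 7^1) · (47 − 1) = 42 · 46 = 1932.
Thus |(Z/2303Z)^*| = 1932.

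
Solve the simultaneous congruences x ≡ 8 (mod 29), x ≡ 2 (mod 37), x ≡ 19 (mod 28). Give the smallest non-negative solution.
The moduli 29, 37, 28 are pairwise coprime, so by the CRT there is a unique solution mod 29·37·28 = 30044.
Solve by successive substitution. Start with x ≡ 8 (mod 29).
  Combine with x ≡ 2 (mod 37): write x = 8 + 29·t and require 8 + 29·t ≡ 2 (mod 37), i.e. 29·t ≡ 2 − 8 ≡ 31 (mod 37). Since 29^(−1) ≡ 23 (mod 37), t ≡ 23·31 ≡ 10 (mod 37). So x ≡ 8 + 29·10 = 298 (mod 1073).
  Combine with x ≡ 19 (mod 28): write x = 298 + 1073·t and require 298 + 1073·t ≡ 19 (mod 28), i.e. 1073·t ≡ 19 − 298 ≡ 1 (mod 28). Since 1073^(−1) ≡ 25 (mod 28) (1073 ≡ 9 (mod 28)), t ≡ 25·1 ≡ 25 (mod 28). So x ≡ 298 + 1073·25 = 27123 (mod 30044).
Unique solution in [0, 30044): x = 27123.

Final answer: x ≡ 27123 (mod 30044); the representative in [0, 30044) is 27123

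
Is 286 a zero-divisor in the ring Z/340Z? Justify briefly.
gcd(286, 340) = 2 > 1, so 286 is not a unit in Z/340Z. In Z/nZ every nonzero non-unit is a zero-divisor: explicitly, take b = 340/gcd = 170 ≠ 0 (mod 340); then 286·170 = 48620 = 143·340, i.e. 286·170 ≡ 0 (mod 340). So 286 is a zero-divisor.

Final answer: YES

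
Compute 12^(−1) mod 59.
Apply the extended Euclidean algorithm to (59, 12), tracking rows (r, s, t) with s·59 + t·12 = r. Each division r_prev = q·r_cur + r_new produces the new row as (previous row) − q·(current row):
  row A: (59, 1, 0)   [1·59 + 0·12 = 59]
  row B: (12, 0, 1)   [0·59 + 1·12 = 12]
  59 = 4·12 + 11   → row C = row A − 4·row B = (11, 1, −4)   [check: 1·59 − 4·12 = 11]
  12 = 1·11 + 1   → row D = row B − 1·row C = (1, −1, 5)   [check: −1·59 + 5·12 = 1]
  11 = 11·1 + 0   → remainder 0, stop. gcd = 1 (last nonzero row D).
The gcd is 1, so 12 is invertible mod 59. The last nonzero row gives −1·59 + 5·12 = 1, so t = 5. So 12^(−1) ≡ 5 (mod 59). Verify: 12 · 5 = 60 ≡ 1 (mod 59). ✓

Final answer: 12^(−1) ≡ 5 (mod 59)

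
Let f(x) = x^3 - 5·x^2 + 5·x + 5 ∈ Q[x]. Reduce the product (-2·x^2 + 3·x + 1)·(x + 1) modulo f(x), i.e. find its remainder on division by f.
First multiply in Q[x] without reducing: a · b = -2·x^3 + x^2 + 4·x + 1. Now divide by f(x) = x^3 - 5·x^2 + 5·x + 5, eliminating the leading term at each step:
  leading term -2·x^3: subtract (-2)·f(x) = -2·x^3 + 10·x^2 - 10·x - 10, leaving -9·x^2 + 14·x + 11
The degree is now < 3, so this is the remainder. Hence a · b ≡ -9·x^2 + 14·x + 11 in Q[x]/(f).

Final answer: a · b ≡ -9·x^2 + 14·x + 11 (mod f(x))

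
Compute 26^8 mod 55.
31

Use repeated squaring. Binary(8) = 1000. Walk through the bits of the exponent 8 left-to-right: at each bit after the leading one, square the running value, then multiply by 26 if the bit is 1 (always reducing mod 55):
  bit 1 = 1 (leading): start with 26.
  bit 2 = 0: square 26^2 = 676 ≡ 16 (mod 55).
  bit 3 = 0: square 16^2 = 256 ≡ 36 (mod 55).
  bit 4 = 0: square 36^2 = 1296 ≡ 31 (mod 55).
Final value: 26^8 ≡ 31 (mod 55).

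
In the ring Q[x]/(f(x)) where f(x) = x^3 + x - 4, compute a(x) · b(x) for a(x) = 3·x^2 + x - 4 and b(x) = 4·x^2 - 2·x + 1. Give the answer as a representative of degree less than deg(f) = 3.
First multiply in Q[x] without reducing: a · b = 12·x^4 - 2·x^3 - 15·x^2 + 9·x - 4. Now divide by f(x) = x^3 + x - 4, eliminating the leading term at each step:
  leading term 12·x^4: subtract (12·x)·f(x) = 12·x^4 + 12·x^2 - 48·x, leaving -2·x^3 - 27·x^2 + 57·x - 4
  leading term -2·x^3: subtract (-2)·f(x) = -2·x^3 - 2·x + 8, leaving -27·x^2 + 59·x - 12
The degree is now < 3, so this is the remainder. Hence a · b ≡ -27·x^2 + 59·x - 12 in Q[x]/(f).

Final answer: a · b ≡ -27·x^2 + 59·x - 12 (mod f(x))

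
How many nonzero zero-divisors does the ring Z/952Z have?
Z/952Z has 567 nonzero zero-divisors

In Z/952Z each nonzero element is either a unit (gcd with 952 is 1) or a zero-divisor (gcd > 1). The number of units is φ(952): factorise 952 = 2^3 · 7 · 17, so φ(952) = (2^3 − 2^2) · (7 − 1) · (17 − 1) = 4 · 6 · 16 = 384. The nonzero elements number 952 − 1 = 951. Hence the nonzero zero-divisors number 951 − 384 = 567.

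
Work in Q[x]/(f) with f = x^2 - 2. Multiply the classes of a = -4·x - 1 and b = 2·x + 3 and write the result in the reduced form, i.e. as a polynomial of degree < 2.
a · b ≡ -14·x - 19 (mod f(x))

First multiply in Q[x] without reducing: a · b = -8·x^2 - 14·x - 3. Now divide by f(x) = x^2 - 2, eliminating the leading term at each step:
  leading term -8·x^2: subtract (-8)·f(x) = 16 - 8·x^2, leaving -14·x - 19
The degree is now < 2, so this is the remainder. Hence a · b ≡ -14·x - 19 in Q[x]/(f).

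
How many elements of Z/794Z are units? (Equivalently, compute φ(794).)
Z/794Z has φ(794) = 396 units

An element a ∈ Z/794Z is a unit iff gcd(a, 794) = 1, so the number of units is φ(794). φ is multiplicative, with φ(p^e) = p^e − p^(e−1). Factorise 794 = 2 · 397. Then
  φ(794) = (2 − 1) · (397 − 1) = 1 · 396 = 396.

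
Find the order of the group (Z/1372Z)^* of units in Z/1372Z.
(Z/1372Z)^* consists of the classes a with gcd(a, 1372) = 1, so its order is φ(1372). φ is multiplicative, with φ(p^e) = p^e − p^(e−1). Factorise 1372 = 2^2 · 7^3. Then
  φ(1372) = (2^2 − 2^1) · (7^3 − 7^2) = 2 · 294 = 588.
Thus |(Z/1372Z)^*| = 588.

Final answer: |(Z/1372Z)^*| = 588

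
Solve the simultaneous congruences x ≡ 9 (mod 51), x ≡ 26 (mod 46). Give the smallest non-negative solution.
x ≡ 1590 (mod 2346); the representative in [0, 2346) is 1590

The moduli 51, 46 are pairwise coprime, so by the CRT there is a unique solution mod 51·46 = 2346.
Solve by successive substitution. Start with x ≡ 9 (mod 51).
  Combine with x ≡ 26 (mod 46): write x = 9 + 51·t and require 9 + 51·t ≡ 26 (mod 46), i.e. 51·t ≡ 26 − 9 ≡ 17 (mod 46). Since 51^(−1) ≡ 37 (mod 46) (51 ≡ 5 (mod 46)), t ≡ 37·17 ≡ 31 (mod 46). So x ≡ 9 + 51·31 = 1590 (mod 2346).
Unique solution in [0, 2346): x = 1590.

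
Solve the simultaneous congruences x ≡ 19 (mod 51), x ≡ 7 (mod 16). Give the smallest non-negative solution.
x ≡ 631 (mod 816); the representative in [0, 816) is 631

The moduli 51, 16 are pairwise coprime, so by the CRT there is a unique solution mod 51·16 = 816.
Solve by successive substitution. Start with x ≡ 19 (mod 51).
  Combine with x ≡ 7 (mod 16): write x = 19 + 51·t and require 19 + 51·t ≡ 7 (mod 16), i.e. 51·t ≡ 7 − 19 ≡ 4 (mod 16). Since 51^(−1) ≡ 11 (mod 16) (51 ≡ 3 (mod 16)), t ≡ 11·4 ≡ 12 (mod 16). So x ≡ 19 + 51·12 = 631 (mod 816).
Unique solution in [0, 816): x = 631.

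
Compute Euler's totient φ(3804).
φ is multiplicative, with φ(p^e) = p^e − p^(e−1). Factorise 3804 = 2^2 · 3 · 317. Then
  φ(3804) = (2^2 − 2^1) · (3 − 1) · (317 − 1) = 2 · 2 · 316 = 1264.

Final answer: φ(3804) = 1264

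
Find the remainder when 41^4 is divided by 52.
29

Use repeated squaring. Binary(4) = 100. Walk through the bits of the exponent 4 left-to-right: at each bit after the leading one, square the running value, then multiply by 41 if the bit is 1 (always reducing mod 52):
  bit 1 = 1 (leading): start with 41.
  bit 2 = 0: square 41^2 = 1681 ≡ 17 (mod 52).
  bit 3 = 0: square 17^2 = 289 ≡ 29 (mod 52).
Final value: 41^4 ≡ 29 (mod 52).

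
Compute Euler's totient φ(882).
φ is multiplicative, with φ(p^e) = p^e − p^(e−1). Factorise 882 = 2 · 3^2 · 7^2. Then
  φ(882) = (2 − 1) · (3^2 − 3^1) · (7^2 − 7^1) = 1 · 6 · 42 = 252.

Final answer: φ(882) = 252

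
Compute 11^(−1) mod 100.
Apply the extended Euclidean algorithm to (100, 11), tracking rows (r, s, t) with s·100 + t·11 = r. Each division r_prev = q·r_cur + r_new produces the new row as (previous row) − q·(current row):
  row A: (100, 1, 0)   [1·100 + 0·11 = 100]
  row B: (11, 0, 1)   [0·100 + 1·11 = 11]
  100 = 9·11 + 1   → row C = row A − 9·row B = (1, 1, −9)   [check: 1·100 − 9·11 = 1]
  11 = 11·1 + 0   → remainder 0, stop. gcd = 1 (last nonzero row C).
The gcd is 1, so 11 is invertible mod 100. The last nonzero row gives 1·100 − 9·11 = 1, so t = −9. So 11^(−1) ≡ −9 ≡ 91 (mod 100). Verify: 11 · 91 = 1001 ≡ 1 (mod 100). ✓

Final answer: 11^(−1) ≡ 91 (mod 100)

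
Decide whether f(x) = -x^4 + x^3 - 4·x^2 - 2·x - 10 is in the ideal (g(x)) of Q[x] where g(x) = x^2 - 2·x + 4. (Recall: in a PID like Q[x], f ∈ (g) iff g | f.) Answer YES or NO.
In Q[x] the ideal (g) consists of all multiples of g, so f ∈ (g) iff g | f, i.e. iff the remainder of f on division by g is 0. Divide f by g (g is monic, so eliminate the leading term of the running remainder at each step):
  leading term -x^4: subtract (-x^2)·g(x) = -x^4 + 2·x^3 - 4·x^2, leaving -x^3 - 2·x - 10
  leading term -x^3: subtract (-x)·g(x) = -x^3 + 2·x^2 - 4·x, leaving -2·x^2 + 2·x - 10
  leading term -2·x^2: subtract (-2)·g(x) = -2·x^2 + 4·x - 8, leaving -2·x - 2
The remainder r(x) = -2·x - 2 ≠ 0 (and deg r < deg g), so g ∤ f, i.e. f ∉ (g).

Final answer: NO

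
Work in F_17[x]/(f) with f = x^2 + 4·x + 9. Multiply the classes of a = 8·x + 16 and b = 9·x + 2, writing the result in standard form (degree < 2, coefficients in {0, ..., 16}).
Multiply as integer polynomials: a · b = 72·x^2 + 160·x + 32. Reducing coefficients mod 17: a · b ≡ 4·x^2 + 7·x + 15. Now divide by f(x) = x^2 + 4·x + 9 in F_17[x], eliminating the leading term at each step:
  leading term 4·x^2: subtract (4)·f(x) = 4·x^2 + 16·x + 2, leaving 8·x + 13 (coefficients mod 17)
The degree is now < 2, so this is the remainder. Hence a · b ≡ 8·x + 13 in F_17[x]/(f).

Final answer: a · b ≡ 8·x + 13 (mod f(x))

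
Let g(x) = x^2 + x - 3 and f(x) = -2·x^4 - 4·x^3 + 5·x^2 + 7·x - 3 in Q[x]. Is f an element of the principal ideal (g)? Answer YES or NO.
YES

In Q[x] the ideal (g) consists of all multiples of g, so f ∈ (g) iff g | f, i.e. iff the remainder of f on division by g is 0. Divide f by g (g is monic, so eliminate the leading term of the running remainder at each step):
  leading term -2·x^4: subtract (-2·x^2)·g(x) = -2·x^4 - 2·x^3 + 6·x^2, leaving -2·x^3 - x^2 + 7·x - 3
  leading term -2·x^3: subtract (-2·x)·g(x) = -2·x^3 - 2·x^2 + 6·x, leaving x^2 + x - 3
  leading term x^2: subtract (1)·g(x) = x^2 + x - 3, leaving 0
The remainder is 0, so f(x) = g(x) · h(x) with h(x) = -2·x^2 - 2·x + 1. Hence g | f, i.e. f ∈ (g).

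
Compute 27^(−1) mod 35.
27^(−1) ≡ 13 (mod 35)

Apply the extended Euclidean algorithm to (35, 27), tracking rows (r, s, t) with s·35 + t·27 = r. Each division r_prev = q·r_cur + r_new produces the new row as (previous row) − q·(current row):
  row A: (35, 1, 0)   [1·35 + 0·27 = 35]
  row B: (27, 0, 1)   [0·35 + 1·27 = 27]
  35 = 1·27 + 8   → row C = row A − 1·row B = (8, 1, −1)   [check: 1·35 − 1·27 = 8]
  27 = 3·8 + 3   → row D = row B − 3·row C = (3, −3, 4)   [check: −3·35 + 4·27 = 3]
  8 = 2·3 + 2   → row E = row C − 2·row D = (2, 7, −9)   [check: 7·35 − 9·27 = 2]
  3 = 1·2 + 1   → row F = row D − 1·row E = (1, −10, 13)   [check: −10·35 + 13·27 = 1]
  2 = 2·1 + 0   → remainder 0, stop. gcd = 1 (last nonzero row F).
The gcd is 1, so 27 is invertible mod 35. The last nonzero row gives −10·35 + 13·27 = 1, so t = 13. So 27^(−1) ≡ 13 (mod 35). Verify: 27 · 13 = 351 ≡ 1 (mod 35). ✓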